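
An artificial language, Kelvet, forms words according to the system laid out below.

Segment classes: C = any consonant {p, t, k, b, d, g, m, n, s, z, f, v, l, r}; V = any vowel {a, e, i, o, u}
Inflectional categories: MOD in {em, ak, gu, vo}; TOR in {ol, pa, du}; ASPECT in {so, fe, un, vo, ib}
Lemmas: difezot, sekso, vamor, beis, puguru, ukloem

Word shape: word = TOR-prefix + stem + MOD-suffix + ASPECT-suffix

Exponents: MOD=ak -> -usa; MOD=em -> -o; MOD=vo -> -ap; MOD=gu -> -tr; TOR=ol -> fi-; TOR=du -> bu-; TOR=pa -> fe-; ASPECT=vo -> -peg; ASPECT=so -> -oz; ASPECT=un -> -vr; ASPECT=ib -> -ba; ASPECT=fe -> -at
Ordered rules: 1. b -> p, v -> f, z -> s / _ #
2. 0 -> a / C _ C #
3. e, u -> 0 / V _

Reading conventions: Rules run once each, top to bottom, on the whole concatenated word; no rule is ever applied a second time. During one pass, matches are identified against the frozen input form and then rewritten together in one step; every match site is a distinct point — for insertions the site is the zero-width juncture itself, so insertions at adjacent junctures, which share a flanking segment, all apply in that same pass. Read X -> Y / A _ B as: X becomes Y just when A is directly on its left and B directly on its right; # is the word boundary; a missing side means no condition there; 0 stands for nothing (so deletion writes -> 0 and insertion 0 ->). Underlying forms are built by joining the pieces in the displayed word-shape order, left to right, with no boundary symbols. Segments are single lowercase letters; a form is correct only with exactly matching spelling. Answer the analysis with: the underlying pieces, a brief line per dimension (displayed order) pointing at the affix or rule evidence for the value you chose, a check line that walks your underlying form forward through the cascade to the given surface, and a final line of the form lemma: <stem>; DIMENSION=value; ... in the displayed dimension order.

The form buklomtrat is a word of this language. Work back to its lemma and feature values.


underlying: bu-ukloem-tr-at
MOD=gu - signalled by the affix -tr
TOR=du - signalled by the affix bu-
ASPECT=fe - signalled by the affix -at
check: buukloemtrat -> buukloemtrat -> buukloemtrat -> buklomtrat
lemma: ukloem; MOD=gu; TOR=du; ASPECT=fe


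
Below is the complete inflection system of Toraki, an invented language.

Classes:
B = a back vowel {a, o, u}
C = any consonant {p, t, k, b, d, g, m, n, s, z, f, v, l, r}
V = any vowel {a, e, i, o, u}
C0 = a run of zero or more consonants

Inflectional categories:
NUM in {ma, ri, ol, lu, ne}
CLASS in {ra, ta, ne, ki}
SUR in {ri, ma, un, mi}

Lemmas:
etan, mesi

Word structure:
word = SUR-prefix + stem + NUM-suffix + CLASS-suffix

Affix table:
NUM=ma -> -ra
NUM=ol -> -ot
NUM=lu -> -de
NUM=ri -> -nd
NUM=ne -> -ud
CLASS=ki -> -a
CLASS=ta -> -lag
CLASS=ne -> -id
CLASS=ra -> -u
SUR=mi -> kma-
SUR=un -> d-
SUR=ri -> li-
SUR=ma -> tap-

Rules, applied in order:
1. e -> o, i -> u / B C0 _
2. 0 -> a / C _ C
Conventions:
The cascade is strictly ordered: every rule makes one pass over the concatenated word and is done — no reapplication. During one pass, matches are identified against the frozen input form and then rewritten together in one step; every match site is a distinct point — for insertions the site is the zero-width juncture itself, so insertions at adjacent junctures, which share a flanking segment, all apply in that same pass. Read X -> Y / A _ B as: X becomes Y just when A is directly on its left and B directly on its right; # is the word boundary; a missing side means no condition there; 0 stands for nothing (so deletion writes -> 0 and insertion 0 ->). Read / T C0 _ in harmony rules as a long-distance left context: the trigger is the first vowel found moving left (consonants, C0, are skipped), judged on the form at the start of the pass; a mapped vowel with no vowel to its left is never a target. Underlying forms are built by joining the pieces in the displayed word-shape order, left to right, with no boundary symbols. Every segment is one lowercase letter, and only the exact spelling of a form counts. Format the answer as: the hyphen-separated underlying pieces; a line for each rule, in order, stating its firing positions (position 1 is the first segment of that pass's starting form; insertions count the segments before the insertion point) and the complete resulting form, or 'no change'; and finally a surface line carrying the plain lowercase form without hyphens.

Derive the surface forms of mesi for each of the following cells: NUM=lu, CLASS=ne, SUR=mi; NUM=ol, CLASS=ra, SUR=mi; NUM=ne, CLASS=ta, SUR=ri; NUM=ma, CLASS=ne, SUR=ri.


cell NUM=lu, CLASS=ne, SUR=mi:
underlying: kma-mesi-de-id
1. e -> o, i -> u / B C0 _: fires at position(s) 5: kmamosideid
2. 0 -> a / C _ C: inserts after position(s) 1: kamamosideid
surface: kamamosideid

cell NUM=ol, CLASS=ra, SUR=mi:
underlying: kma-mesi-ot-u
1. e -> o, i -> u / B C0 _: fires at position(s) 5: kmamosiotu
2. 0 -> a / C _ C: inserts after position(s) 1: kamamosiotu
surface: kamamosiotu

cell NUM=ne, CLASS=ta, SUR=ri:
underlying: li-mesi-ud-lag
1. e -> o, i -> u / B C0 _: no change
2. 0 -> a / C _ C: inserts after position(s) 8: limesiudalag
surface: limesiudalag

cell NUM=ma, CLASS=ne, SUR=ri:
underlying: li-mesi-ra-id
1. e -> o, i -> u / B C0 _: fires at position(s) 9: limesiraud
2. 0 -> a / C _ C: no change
surface: limesiraud


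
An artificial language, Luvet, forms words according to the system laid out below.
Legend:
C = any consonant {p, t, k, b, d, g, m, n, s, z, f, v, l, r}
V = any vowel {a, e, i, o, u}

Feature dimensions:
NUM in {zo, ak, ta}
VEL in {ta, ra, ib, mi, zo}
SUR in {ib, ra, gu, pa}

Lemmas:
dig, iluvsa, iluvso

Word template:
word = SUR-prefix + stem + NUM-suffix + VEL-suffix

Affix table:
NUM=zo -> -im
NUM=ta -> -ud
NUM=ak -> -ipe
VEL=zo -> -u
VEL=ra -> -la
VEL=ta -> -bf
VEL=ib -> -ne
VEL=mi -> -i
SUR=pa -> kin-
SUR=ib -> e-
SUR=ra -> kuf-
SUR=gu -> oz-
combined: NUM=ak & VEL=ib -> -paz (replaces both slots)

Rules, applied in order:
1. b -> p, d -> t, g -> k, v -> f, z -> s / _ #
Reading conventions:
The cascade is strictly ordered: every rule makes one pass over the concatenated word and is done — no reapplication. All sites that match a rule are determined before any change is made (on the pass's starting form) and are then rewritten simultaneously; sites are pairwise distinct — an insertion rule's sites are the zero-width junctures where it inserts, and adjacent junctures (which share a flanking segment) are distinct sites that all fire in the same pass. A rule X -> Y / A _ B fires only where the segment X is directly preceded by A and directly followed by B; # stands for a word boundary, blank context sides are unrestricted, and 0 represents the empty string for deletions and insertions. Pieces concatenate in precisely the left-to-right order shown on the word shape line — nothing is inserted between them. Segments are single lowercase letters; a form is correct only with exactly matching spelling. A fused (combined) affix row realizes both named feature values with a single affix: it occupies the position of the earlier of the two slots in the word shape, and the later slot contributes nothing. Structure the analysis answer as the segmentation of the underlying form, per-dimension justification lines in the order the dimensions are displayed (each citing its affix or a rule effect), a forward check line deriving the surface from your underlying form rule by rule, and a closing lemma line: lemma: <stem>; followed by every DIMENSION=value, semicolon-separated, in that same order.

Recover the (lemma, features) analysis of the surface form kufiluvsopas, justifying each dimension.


underlying: kuf-iluvso-paz
NUM=ak - signalled by the combined affix row
VEL=ib - signalled by the combined affix row
SUR=ra - signalled by the affix kuf-
check: kufiluvsopaz -> kufiluvsopas
lemma: iluvso; NUM=ak; VEL=ib; SUR=ra


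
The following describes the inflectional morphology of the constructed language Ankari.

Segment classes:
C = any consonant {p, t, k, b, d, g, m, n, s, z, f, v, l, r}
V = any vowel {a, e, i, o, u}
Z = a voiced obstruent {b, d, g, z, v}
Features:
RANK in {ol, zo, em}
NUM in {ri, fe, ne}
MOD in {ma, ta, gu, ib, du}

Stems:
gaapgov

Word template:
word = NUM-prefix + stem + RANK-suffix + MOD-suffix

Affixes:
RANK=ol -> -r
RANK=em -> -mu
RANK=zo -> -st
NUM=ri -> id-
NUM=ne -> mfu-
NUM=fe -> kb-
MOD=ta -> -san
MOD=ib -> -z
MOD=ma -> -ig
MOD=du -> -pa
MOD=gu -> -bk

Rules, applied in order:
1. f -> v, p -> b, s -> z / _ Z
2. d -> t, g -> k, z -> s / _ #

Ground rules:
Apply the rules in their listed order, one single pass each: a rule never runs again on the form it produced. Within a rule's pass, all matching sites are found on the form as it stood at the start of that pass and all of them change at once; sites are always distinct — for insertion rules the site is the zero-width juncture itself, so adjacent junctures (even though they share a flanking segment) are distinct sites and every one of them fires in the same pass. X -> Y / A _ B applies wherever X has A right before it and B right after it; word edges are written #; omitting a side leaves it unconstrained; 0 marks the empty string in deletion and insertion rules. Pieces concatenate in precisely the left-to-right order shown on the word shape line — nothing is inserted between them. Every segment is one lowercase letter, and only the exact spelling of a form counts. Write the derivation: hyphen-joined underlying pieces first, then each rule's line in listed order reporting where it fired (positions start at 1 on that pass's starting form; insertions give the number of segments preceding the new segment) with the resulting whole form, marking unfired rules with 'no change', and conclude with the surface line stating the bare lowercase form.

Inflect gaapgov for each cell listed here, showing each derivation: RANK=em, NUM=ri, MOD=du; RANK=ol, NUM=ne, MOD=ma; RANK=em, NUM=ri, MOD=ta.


cell RANK=em, NUM=ri, MOD=du:
underlying: id-gaapgov-mu-pa
1. f -> v, p -> b, s -> z / _ Z: fires at position(s) 6: idgaabgovmupa
2. d -> t, g -> k, z -> s / _ #: no change
surface: idgaabgovmupa

cell RANK=ol, NUM=ne, MOD=ma:
underlying: mfu-gaapgov-r-ig
1. f -> v, p -> b, s -> z / _ Z: fires at position(s) 7: mfugaabgovrig
2. d -> t, g -> k, z -> s / _ #: fires at position(s) 13: mfugaabgovrik
surface: mfugaabgovrik

cell RANK=em, NUM=ri, MOD=ta:
underlying: id-gaapgov-mu-san
1. f -> v, p -> b, s -> z / _ Z: fires at position(s) 6: idgaabgovmusan
2. d -> t, g -> k, z -> s / _ #: no change
surface: idgaabgovmusan


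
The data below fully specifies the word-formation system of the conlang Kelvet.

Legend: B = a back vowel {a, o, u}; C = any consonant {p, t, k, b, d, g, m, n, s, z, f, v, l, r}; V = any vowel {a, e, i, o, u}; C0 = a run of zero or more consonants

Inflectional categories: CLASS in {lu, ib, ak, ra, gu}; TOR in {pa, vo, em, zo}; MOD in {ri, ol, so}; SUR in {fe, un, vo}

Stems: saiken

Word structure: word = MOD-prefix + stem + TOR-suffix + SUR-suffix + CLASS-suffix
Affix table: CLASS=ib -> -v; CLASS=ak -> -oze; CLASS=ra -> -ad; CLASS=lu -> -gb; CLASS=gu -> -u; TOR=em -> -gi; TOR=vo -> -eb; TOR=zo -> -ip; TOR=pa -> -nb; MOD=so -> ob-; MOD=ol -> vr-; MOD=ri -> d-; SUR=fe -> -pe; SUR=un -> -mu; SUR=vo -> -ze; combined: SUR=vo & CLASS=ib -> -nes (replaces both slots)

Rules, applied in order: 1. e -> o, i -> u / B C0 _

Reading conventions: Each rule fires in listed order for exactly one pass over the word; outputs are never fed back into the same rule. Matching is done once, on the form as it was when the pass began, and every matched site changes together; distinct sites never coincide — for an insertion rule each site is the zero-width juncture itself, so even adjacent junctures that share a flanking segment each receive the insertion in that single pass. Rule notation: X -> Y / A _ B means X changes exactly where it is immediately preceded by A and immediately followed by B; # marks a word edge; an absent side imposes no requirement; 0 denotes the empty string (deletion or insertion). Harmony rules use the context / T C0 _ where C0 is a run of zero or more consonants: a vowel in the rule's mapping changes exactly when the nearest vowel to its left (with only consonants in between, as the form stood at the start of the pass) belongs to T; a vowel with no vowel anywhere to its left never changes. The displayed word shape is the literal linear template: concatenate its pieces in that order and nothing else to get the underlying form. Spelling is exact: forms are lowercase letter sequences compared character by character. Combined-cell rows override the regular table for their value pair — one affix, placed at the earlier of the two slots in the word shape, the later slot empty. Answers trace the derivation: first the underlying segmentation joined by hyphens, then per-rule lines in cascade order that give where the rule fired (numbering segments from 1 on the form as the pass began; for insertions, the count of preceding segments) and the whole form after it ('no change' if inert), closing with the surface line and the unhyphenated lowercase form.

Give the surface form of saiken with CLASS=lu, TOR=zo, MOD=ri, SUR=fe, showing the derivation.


underlying: d-saiken-ip-pe-gb
1. e -> o, i -> u / B C0 _: fires at position(s) 4: dsaukenippegb
surface: dsaukenippegb


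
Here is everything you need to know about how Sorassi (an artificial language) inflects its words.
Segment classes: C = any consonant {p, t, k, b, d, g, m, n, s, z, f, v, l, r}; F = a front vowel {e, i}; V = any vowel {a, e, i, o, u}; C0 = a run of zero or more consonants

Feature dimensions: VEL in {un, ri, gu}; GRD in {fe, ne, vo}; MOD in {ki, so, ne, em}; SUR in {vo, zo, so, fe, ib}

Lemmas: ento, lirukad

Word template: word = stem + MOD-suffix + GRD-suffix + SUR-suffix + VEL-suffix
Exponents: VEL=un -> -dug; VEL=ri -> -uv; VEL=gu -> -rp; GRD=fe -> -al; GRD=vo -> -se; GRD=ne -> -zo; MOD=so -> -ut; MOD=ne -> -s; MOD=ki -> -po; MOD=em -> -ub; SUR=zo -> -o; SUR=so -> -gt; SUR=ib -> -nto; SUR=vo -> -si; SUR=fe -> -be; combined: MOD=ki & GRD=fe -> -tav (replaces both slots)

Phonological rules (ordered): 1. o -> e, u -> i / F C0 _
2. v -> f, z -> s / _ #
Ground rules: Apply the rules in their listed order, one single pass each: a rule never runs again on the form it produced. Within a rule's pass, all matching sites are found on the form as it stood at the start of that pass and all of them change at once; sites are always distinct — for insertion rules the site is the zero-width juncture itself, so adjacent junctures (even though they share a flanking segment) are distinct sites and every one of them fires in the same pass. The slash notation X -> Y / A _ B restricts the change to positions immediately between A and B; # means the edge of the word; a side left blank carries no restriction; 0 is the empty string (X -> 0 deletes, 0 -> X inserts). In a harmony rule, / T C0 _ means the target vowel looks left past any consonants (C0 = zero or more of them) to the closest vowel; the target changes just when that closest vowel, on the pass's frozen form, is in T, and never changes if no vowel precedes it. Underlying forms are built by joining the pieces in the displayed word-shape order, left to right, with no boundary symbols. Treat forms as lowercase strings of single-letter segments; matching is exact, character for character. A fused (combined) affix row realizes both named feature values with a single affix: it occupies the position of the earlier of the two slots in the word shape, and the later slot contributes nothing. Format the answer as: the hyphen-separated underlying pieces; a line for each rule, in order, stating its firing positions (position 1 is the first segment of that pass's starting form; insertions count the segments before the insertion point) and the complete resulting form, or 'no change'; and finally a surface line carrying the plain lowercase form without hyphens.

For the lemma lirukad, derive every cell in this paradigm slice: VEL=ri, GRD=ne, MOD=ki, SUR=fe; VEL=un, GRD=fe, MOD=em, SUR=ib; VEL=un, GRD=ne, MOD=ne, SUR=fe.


cell VEL=ri, GRD=ne, MOD=ki, SUR=fe:
underlying: lirukad-po-zo-be-uv
1. o -> e, u -> i / F C0 _: fires at position(s) 4, 14: lirikadpozobeiv
2. v -> f, z -> s / _ #: fires at position(s) 15: lirikadpozobeif
surface: lirikadpozobeif

cell VEL=un, GRD=fe, MOD=em, SUR=ib:
underlying: lirukad-ub-al-nto-dug
1. o -> e, u -> i / F C0 _: fires at position(s) 4: lirikadubalntodug
2. v -> f, z -> s / _ #: no change
surface: lirikadubalntodug

cell VEL=un, GRD=ne, MOD=ne, SUR=fe:
underlying: lirukad-s-zo-be-dug
1. o -> e, u -> i / F C0 _: fires at position(s) 4, 14: lirikadszobedig
2. v -> f, z -> s / _ #: no change
surface: lirikadszobedig


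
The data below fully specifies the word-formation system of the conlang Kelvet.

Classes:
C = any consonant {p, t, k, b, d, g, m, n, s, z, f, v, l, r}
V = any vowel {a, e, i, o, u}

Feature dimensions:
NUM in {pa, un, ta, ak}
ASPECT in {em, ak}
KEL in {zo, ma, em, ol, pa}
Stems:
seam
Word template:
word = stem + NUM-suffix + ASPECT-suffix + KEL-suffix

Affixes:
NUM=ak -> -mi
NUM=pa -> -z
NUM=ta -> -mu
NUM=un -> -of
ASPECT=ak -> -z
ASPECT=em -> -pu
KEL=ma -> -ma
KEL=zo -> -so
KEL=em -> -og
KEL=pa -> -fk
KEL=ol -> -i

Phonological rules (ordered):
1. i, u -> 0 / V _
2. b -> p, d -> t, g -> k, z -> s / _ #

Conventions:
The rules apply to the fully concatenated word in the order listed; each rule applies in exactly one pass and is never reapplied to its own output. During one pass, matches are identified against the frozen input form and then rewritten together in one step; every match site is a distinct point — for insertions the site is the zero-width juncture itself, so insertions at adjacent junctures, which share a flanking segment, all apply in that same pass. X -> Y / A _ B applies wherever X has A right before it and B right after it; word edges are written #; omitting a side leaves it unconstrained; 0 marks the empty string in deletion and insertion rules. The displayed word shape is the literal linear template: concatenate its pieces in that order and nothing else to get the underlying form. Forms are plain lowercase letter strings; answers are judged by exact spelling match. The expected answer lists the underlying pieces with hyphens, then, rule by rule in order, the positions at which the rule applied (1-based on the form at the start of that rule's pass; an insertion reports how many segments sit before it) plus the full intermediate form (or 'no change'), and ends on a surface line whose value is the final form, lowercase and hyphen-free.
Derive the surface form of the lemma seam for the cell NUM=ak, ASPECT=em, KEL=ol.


underlying: seam-mi-pu-i
1. i, u -> 0 / V _: fires at position(s) 9: seammipu
2. b -> p, d -> t, g -> k, z -> s / _ #: no change
surface: seammipu


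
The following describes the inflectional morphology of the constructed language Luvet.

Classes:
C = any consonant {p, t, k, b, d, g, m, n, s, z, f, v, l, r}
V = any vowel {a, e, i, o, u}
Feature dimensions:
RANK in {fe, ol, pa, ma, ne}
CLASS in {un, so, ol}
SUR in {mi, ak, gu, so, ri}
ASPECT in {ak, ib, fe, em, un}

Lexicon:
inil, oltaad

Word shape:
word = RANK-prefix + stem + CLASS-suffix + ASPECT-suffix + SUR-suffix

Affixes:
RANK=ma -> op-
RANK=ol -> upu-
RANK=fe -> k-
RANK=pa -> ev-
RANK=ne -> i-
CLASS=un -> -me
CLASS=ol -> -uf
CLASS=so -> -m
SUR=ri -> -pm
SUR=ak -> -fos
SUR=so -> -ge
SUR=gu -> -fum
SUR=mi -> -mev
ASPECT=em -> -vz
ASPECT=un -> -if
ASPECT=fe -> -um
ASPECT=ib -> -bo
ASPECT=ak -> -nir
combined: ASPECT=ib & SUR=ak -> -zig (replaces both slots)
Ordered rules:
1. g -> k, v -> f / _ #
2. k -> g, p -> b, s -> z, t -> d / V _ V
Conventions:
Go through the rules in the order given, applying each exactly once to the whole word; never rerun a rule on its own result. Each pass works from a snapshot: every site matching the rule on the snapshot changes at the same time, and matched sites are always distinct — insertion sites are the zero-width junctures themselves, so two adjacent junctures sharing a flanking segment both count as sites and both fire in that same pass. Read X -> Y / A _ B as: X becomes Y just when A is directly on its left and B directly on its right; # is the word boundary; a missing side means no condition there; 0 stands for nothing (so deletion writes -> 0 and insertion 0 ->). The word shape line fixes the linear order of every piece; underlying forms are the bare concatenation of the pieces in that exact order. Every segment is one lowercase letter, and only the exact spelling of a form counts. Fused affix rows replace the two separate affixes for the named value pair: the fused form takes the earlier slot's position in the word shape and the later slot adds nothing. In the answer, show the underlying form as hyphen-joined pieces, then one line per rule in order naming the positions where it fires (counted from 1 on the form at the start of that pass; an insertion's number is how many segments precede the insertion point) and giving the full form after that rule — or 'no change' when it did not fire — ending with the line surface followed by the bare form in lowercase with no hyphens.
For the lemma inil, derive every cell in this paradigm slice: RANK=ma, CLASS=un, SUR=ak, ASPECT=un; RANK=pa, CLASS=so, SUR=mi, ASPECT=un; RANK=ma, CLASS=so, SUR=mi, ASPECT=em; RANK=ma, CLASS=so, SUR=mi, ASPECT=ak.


cell RANK=ma, CLASS=un, SUR=ak, ASPECT=un:
underlying: op-inil-me-if-fos
1. g -> k, v -> f / _ #: no change
2. k -> g, p -> b, s -> z, t -> d / V _ V: fires at position(s) 2: obinilmeiffos
surface: obinilmeiffos

cell RANK=pa, CLASS=so, SUR=mi, ASPECT=un:
underlying: ev-inil-m-if-mev
1. g -> k, v -> f / _ #: fires at position(s) 12: evinilmifmef
2. k -> g, p -> b, s -> z, t -> d / V _ V: no change
surface: evinilmifmef

cell RANK=ma, CLASS=so, SUR=mi, ASPECT=em:
underlying: op-inil-m-vz-mev
1. g -> k, v -> f / _ #: fires at position(s) 12: opinilmvzmef
2. k -> g, p -> b, s -> z, t -> d / V _ V: fires at position(s) 2: obinilmvzmef
surface: obinilmvzmef

cell RANK=ma, CLASS=so, SUR=mi, ASPECT=ak:
underlying: op-inil-m-nir-mev
1. g -> k, v -> f / _ #: fires at position(s) 13: opinilmnirmef
2. k -> g, p -> b, s -> z, t -> d / V _ V: fires at position(s) 2: obinilmnirmef
surface: obinilmnirmef


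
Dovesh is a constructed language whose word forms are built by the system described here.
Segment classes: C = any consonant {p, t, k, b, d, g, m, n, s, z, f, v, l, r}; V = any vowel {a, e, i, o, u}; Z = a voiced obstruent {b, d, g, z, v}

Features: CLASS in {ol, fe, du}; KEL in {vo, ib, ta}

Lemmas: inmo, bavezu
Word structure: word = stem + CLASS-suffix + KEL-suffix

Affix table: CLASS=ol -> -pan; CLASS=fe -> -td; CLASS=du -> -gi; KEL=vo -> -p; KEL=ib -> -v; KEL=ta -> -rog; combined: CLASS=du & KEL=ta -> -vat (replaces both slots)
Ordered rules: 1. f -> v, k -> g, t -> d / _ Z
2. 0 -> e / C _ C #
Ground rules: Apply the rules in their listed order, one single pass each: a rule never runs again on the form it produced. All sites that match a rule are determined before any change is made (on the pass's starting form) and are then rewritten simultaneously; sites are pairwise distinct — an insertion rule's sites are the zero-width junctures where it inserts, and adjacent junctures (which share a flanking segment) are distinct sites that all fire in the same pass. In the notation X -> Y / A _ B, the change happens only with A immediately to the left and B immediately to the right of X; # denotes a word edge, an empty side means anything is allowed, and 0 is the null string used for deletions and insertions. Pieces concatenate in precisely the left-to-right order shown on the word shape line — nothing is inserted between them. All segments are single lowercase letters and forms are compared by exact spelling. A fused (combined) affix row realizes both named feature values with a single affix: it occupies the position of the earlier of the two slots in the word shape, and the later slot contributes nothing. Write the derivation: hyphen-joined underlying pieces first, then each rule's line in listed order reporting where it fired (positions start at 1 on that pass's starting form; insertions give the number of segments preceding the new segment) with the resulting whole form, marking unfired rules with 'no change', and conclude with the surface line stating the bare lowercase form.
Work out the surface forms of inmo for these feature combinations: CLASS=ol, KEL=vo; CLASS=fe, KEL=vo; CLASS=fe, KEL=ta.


cell CLASS=ol, KEL=vo:
underlying: inmo-pan-p
1. f -> v, k -> g, t -> d / _ Z: no change
2. 0 -> e / C _ C #: inserts after position(s) 7: inmopanep
surface: inmopanep

cell CLASS=fe, KEL=vo:
underlying: inmo-td-p
1. f -> v, k -> g, t -> d / _ Z: fires at position(s) 5: inmoddp
2. 0 -> e / C _ C #: inserts after position(s) 6: inmoddep
surface: inmoddep

cell CLASS=fe, KEL=ta:
underlying: inmo-td-rog
1. f -> v, k -> g, t -> d / _ Z: fires at position(s) 5: inmoddrog
2. 0 -> e / C _ C #: no change
surface: inmoddrog


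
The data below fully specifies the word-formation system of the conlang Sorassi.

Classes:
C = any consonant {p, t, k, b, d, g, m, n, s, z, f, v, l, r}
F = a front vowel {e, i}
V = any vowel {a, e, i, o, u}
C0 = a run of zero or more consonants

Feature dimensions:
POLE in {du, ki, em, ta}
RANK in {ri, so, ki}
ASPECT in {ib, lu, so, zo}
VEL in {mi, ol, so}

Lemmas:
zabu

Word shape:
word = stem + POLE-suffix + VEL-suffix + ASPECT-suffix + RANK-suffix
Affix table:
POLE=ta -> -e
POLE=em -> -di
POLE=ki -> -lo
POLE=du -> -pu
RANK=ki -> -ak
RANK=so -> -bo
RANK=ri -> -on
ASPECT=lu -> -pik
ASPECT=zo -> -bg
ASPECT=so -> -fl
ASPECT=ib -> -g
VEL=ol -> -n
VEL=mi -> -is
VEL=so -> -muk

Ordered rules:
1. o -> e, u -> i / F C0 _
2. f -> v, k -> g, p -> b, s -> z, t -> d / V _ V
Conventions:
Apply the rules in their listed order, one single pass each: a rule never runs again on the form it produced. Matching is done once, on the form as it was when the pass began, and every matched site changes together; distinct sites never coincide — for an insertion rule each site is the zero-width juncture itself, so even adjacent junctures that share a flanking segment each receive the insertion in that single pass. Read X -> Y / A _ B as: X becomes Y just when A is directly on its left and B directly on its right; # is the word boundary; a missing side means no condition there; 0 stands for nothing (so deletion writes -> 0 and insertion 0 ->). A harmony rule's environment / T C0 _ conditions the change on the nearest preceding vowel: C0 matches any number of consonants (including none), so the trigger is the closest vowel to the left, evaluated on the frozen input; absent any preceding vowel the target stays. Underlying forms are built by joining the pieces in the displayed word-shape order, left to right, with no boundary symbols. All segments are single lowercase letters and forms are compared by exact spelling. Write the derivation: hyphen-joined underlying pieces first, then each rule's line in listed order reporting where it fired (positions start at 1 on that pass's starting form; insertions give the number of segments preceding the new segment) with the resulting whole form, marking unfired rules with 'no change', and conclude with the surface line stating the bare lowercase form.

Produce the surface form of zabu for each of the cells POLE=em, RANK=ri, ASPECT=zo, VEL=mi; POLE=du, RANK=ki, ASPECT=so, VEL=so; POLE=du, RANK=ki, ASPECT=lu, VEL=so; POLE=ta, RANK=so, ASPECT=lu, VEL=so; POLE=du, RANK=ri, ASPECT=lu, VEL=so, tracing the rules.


cell POLE=em, RANK=ri, ASPECT=zo, VEL=mi:
underlying: zabu-di-is-bg-on
1. o -> e, u -> i / F C0 _: fires at position(s) 11: zabudiisbgen
2. f -> v, k -> g, p -> b, s -> z, t -> d / V _ V: no change
surface: zabudiisbgen

cell POLE=du, RANK=ki, ASPECT=so, VEL=so:
underlying: zabu-pu-muk-fl-ak
1. o -> e, u -> i / F C0 _: no change
2. f -> v, k -> g, p -> b, s -> z, t -> d / V _ V: fires at position(s) 5: zabubumukflak
surface: zabubumukflak

cell POLE=du, RANK=ki, ASPECT=lu, VEL=so:
underlying: zabu-pu-muk-pik-ak
1. o -> e, u -> i / F C0 _: no change
2. f -> v, k -> g, p -> b, s -> z, t -> d / V _ V: fires at position(s) 5, 12: zabubumukpigak
surface: zabubumukpigak

cell POLE=ta, RANK=so, ASPECT=lu, VEL=so:
underlying: zabu-e-muk-pik-bo
1. o -> e, u -> i / F C0 _: fires at position(s) 7, 13: zabuemikpikbe
2. f -> v, k -> g, p -> b, s -> z, t -> d / V _ V: no change
surface: zabuemikpikbe

cell POLE=du, RANK=ri, ASPECT=lu, VEL=so:
underlying: zabu-pu-muk-pik-on
1. o -> e, u -> i / F C0 _: fires at position(s) 13: zabupumukpiken
2. f -> v, k -> g, p -> b, s -> z, t -> d / V _ V: fires at position(s) 5, 12: zabubumukpigen
surface: zabubumukpigen


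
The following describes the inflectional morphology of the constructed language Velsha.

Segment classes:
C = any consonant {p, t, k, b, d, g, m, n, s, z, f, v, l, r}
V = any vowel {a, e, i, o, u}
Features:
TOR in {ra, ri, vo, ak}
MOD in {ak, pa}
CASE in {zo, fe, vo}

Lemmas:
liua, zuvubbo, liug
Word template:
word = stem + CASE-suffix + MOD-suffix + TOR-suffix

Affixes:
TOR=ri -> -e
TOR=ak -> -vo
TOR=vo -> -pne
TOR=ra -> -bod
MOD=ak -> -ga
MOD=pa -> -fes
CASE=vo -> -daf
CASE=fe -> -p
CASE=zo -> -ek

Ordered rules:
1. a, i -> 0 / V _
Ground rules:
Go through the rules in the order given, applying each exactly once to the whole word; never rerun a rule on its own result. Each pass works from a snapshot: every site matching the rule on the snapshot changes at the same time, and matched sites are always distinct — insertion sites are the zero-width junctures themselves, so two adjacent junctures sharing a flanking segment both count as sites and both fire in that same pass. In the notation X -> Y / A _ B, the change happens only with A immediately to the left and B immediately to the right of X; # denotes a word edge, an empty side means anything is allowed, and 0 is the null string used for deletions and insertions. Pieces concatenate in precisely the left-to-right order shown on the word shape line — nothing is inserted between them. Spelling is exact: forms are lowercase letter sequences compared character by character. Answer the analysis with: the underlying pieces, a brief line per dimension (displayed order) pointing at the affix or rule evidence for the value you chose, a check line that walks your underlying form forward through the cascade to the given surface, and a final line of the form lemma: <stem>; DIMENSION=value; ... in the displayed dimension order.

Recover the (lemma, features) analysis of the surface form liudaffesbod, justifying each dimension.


underlying: liua-daf-fes-bod
TOR=ra - signalled by the affix -bod
MOD=pa - signalled by the affix -fes
CASE=vo - signalled by the affix -daf
check: liuadaffesbod -> liudaffesbod
lemma: liua; TOR=ra; MOD=pa; CASE=vo


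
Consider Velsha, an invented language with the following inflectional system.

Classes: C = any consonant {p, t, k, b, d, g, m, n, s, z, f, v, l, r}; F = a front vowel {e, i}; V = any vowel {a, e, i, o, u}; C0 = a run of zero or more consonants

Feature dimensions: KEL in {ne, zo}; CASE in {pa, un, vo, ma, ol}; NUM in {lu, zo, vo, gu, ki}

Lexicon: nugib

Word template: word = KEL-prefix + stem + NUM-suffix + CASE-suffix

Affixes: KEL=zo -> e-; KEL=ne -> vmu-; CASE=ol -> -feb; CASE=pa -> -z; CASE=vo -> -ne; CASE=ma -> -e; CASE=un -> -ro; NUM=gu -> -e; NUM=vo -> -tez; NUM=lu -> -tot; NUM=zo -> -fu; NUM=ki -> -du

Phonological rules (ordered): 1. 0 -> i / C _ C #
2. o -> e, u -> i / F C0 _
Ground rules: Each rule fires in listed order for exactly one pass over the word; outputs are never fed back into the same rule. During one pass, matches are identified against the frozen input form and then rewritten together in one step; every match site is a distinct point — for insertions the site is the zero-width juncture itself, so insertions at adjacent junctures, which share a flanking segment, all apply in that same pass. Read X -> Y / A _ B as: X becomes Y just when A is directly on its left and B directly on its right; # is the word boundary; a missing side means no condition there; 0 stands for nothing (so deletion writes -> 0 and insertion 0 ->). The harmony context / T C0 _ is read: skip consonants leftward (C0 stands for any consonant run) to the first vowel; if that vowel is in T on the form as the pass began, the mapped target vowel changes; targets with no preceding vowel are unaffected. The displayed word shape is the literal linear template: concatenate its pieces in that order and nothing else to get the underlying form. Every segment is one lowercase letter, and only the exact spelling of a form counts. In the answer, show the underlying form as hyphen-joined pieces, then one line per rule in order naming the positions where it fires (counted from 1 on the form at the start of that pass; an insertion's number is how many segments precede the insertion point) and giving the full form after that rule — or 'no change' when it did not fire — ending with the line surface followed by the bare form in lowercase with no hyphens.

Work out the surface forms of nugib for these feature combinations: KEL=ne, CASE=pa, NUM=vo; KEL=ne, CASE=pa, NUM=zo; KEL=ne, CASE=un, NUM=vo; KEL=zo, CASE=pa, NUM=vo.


cell KEL=ne, CASE=pa, NUM=vo:
underlying: vmu-nugib-tez-z
1. 0 -> i / C _ C #: inserts after position(s) 11: vmunugibteziz
2. o -> e, u -> i / F C0 _: no change
surface: vmunugibteziz

cell KEL=ne, CASE=pa, NUM=zo:
underlying: vmu-nugib-fu-z
1. 0 -> i / C _ C #: no change
2. o -> e, u -> i / F C0 _: fires at position(s) 10: vmunugibfiz
surface: vmunugibfiz

cell KEL=ne, CASE=un, NUM=vo:
underlying: vmu-nugib-tez-ro
1. 0 -> i / C _ C #: no change
2. o -> e, u -> i / F C0 _: fires at position(s) 13: vmunugibtezre
surface: vmunugibtezre

cell KEL=zo, CASE=pa, NUM=vo:
underlying: e-nugib-tez-z
1. 0 -> i / C _ C #: inserts after position(s) 9: enugibteziz
2. o -> e, u -> i / F C0 _: fires at position(s) 3: enigibteziz
surface: enigibteziz


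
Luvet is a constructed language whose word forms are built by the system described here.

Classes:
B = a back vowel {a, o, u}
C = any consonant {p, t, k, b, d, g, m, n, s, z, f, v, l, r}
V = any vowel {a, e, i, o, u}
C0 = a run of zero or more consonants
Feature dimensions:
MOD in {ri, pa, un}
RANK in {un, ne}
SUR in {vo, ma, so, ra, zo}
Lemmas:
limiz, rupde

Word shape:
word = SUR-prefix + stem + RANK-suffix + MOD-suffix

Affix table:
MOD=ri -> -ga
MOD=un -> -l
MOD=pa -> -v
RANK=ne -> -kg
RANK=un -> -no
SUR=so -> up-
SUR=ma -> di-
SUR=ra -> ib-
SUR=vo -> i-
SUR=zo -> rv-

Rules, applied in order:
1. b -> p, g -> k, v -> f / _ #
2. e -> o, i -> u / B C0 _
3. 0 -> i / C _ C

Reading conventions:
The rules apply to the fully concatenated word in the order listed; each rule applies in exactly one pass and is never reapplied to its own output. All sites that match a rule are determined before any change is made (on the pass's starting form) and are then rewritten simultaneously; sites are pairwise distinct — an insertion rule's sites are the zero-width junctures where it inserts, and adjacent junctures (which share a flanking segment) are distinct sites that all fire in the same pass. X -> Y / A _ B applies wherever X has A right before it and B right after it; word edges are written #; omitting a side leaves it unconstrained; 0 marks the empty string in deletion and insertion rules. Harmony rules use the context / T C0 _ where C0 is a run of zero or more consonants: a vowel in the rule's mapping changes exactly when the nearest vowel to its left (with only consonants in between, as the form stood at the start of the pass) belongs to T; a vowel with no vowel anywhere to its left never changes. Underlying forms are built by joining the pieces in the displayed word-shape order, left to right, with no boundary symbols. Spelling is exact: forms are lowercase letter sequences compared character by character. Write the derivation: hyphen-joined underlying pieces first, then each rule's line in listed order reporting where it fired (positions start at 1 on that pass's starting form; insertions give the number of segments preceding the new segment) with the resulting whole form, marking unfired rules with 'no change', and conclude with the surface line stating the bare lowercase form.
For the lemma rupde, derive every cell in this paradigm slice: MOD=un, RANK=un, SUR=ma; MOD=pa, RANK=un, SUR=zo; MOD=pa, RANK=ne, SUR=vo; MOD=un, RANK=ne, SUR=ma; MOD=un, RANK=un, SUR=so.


cell MOD=un, RANK=un, SUR=ma:
underlying: di-rupde-no-l
1. b -> p, g -> k, v -> f / _ #: no change
2. e -> o, i -> u / B C0 _: fires at position(s) 7: dirupdonol
3. 0 -> i / C _ C: inserts after position(s) 5: dirupidonol
surface: dirupidonol

cell MOD=pa, RANK=un, SUR=zo:
underlying: rv-rupde-no-v
1. b -> p, g -> k, v -> f / _ #: fires at position(s) 10: rvrupdenof
2. e -> o, i -> u / B C0 _: fires at position(s) 7: rvrupdonof
3. 0 -> i / C _ C: inserts after position(s) 1, 2, 5: rivirupidonof
surface: rivirupidonof

cell MOD=pa, RANK=ne, SUR=vo:
underlying: i-rupde-kg-v
1. b -> p, g -> k, v -> f / _ #: fires at position(s) 9: irupdekgf
2. e -> o, i -> u / B C0 _: fires at position(s) 6: irupdokgf
3. 0 -> i / C _ C: inserts after position(s) 4, 7, 8: irupidokigif
surface: irupidokigif

cell MOD=un, RANK=ne, SUR=ma:
underlying: di-rupde-kg-l
1. b -> p, g -> k, v -> f / _ #: no change
2. e -> o, i -> u / B C0 _: fires at position(s) 7: dirupdokgl
3. 0 -> i / C _ C: inserts after position(s) 5, 8, 9: dirupidokigil
surface: dirupidokigil

cell MOD=un, RANK=un, SUR=so:
underlying: up-rupde-no-l
1. b -> p, g -> k, v -> f / _ #: no change
2. e -> o, i -> u / B C0 _: fires at position(s) 7: uprupdonol
3. 0 -> i / C _ C: inserts after position(s) 2, 5: upirupidonol
surface: upirupidonol


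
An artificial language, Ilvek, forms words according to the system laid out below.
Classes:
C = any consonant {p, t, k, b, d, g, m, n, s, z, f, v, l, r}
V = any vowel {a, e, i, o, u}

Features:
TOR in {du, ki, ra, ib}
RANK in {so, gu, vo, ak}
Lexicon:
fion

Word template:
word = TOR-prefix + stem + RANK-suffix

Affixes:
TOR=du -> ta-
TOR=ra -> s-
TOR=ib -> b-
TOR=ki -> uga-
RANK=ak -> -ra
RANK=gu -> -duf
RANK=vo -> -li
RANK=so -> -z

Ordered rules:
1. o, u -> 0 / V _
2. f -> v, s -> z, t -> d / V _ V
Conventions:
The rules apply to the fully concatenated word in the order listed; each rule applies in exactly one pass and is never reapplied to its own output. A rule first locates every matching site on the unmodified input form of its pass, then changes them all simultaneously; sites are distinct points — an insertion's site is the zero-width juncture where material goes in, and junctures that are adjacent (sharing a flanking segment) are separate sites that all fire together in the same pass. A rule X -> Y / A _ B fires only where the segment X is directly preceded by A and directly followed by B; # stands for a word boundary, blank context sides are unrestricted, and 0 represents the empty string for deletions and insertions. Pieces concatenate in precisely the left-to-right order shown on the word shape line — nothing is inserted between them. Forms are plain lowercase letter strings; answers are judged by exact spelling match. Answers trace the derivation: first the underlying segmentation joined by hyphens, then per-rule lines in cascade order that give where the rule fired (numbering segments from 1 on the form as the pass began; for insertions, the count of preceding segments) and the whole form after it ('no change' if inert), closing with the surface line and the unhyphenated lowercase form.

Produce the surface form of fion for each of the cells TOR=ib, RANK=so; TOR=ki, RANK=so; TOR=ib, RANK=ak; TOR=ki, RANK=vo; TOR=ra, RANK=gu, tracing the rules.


cell TOR=ib, RANK=so:
underlying: b-fion-z
1. o, u -> 0 / V _: fires at position(s) 4: bfinz
2. f -> v, s -> z, t -> d / V _ V: no change
surface: bfinz

cell TOR=ki, RANK=so:
underlying: uga-fion-z
1. o, u -> 0 / V _: fires at position(s) 6: ugafinz
2. f -> v, s -> z, t -> d / V _ V: fires at position(s) 4: ugavinz
surface: ugavinz

cell TOR=ib, RANK=ak:
underlying: b-fion-ra
1. o, u -> 0 / V _: fires at position(s) 4: bfinra
2. f -> v, s -> z, t -> d / V _ V: no change
surface: bfinra

cell TOR=ki, RANK=vo:
underlying: uga-fion-li
1. o, u -> 0 / V _: fires at position(s) 6: ugafinli
2. f -> v, s -> z, t -> d / V _ V: fires at position(s) 4: ugavinli
surface: ugavinli

cell TOR=ra, RANK=gu:
underlying: s-fion-duf
1. o, u -> 0 / V _: fires at position(s) 4: sfinduf
2. f -> v, s -> z, t -> d / V _ V: no change
surface: sfinduf
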